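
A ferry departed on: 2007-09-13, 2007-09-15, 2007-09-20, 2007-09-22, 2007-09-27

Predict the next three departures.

The gap pattern 2, 5, 2, 5 repeats every 2 events.
These are the Thursdays and Saturdays of each week.
Next Saturday: 2007-09-29.
Next Thursday: 2007-10-04.
Next Saturday: 2007-10-06.

2007-09-29, 2007-10-04, 2007-10-06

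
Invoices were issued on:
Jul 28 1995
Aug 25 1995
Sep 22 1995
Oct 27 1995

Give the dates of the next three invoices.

Nov 24 1995, Dec 22 1995, Jan 26 1996

These are Fridays at 28- or 35-day spacing (28, 28, 35).
The pattern: 4th Friday of the month.
November 1995 — 4th Friday is Nov 24 1995.
December 1995 — 4th Friday is Dec 22 1995.
January 1996 — 4th Friday is Jan 26 1996.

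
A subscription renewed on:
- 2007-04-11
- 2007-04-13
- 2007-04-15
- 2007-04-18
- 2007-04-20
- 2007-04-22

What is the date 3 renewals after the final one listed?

The gap pattern 2, 2, 3, 2, 2 repeats every 3 events.
These are the Wednesdays, Fridays and Sundays of each week.
The following Wednesday is 2007-04-25.
The following Friday is 2007-04-27.
The following Sunday is 2007-04-29.

2007-04-29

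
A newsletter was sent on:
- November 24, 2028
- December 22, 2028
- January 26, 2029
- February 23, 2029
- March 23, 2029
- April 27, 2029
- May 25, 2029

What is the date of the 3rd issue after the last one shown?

August 24, 2029

All dates are Fridays, 28, 35, 28, 28, 35, 28 days apart.
Specifically, the 4th Friday of each month.
June 2029 — 4th Friday is June 22, 2029.
July 2029 — 4th Friday is July 27, 2029.
4th Friday of August 2029: August 24, 2029.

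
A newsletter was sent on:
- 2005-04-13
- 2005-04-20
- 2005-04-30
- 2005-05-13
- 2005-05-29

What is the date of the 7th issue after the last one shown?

Gaps: 7, 10, 13, 16 days — each gap is 3 larger than the previous one.
Next gap: 19 days. 2005-05-29 + 19 days = 2005-06-17.
Next gap: 22 days. 2005-06-17 + 22 days = 2005-07-09.
Next gap: 25 days. 2005-07-09 + 25 days = 2005-08-03.
Next gap: 28 days. 2005-08-03 + 28 days = 2005-08-31.
Next gap: 31 days. 2005-08-31 + 31 days = 2005-10-01.
Next gap: 34 days. 2005-10-01 + 34 days = 2005-11-04.
Next gap: 37 days. 2005-11-04 + 37 days = 2005-12-11.

2005-12-11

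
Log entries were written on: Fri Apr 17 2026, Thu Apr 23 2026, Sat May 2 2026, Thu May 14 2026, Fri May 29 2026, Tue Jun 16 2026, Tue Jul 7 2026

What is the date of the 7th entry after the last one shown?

The spacing grows by 3 each time: 6, 9, 12, 15, 18, 21 days.
Next gap: 24 days. Tue Jul 7 2026 + 24 days = Fri Jul 31 2026.
Next gap: 27 days. Fri Jul 31 2026 + 27 days = Thu Aug 27 2026.
Next gap: 30 days. Thu Aug 27 2026 + 30 days = Sat Sep 26 2026.
Next gap: 33 days. Sat Sep 26 2026 + 33 days = Thu Oct 29 2026.
Next gap: 36 days. Thu Oct 29 2026 + 36 days = Fri Dec 4 2026.
Next gap: 39 days. Fri Dec 4 2026 + 39 days = Tue Jan 12 2027.
Next gap: 42 days. Tue Jan 12 2027 + 42 days = Tue Feb 23 2027.

Tue Feb 23 2027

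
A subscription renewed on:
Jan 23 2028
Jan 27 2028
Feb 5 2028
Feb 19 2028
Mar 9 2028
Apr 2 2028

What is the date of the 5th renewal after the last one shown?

Oct 14 2028

Gaps: 4, 9, 14, 19, 24 days — each gap is 5 larger than the previous one.
Next gap: 29 days. Apr 2 2028 + 29 days = May 1 2028.
Next gap: 34 days. May 1 2028 + 34 days = Jun 4 2028.
Next gap: 39 days. Jun 4 2028 + 39 days = Jul 13 2028.
Next gap: 44 days. Jul 13 2028 + 44 days = Aug 26 2028.
Next gap: 49 days. Aug 26 2028 + 49 days = Oct 14 2028.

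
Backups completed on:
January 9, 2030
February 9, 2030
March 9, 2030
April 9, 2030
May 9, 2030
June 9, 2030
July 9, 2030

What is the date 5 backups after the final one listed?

December 9, 2030

Gaps: 31, 28, 31, 30, 31, 30 days — not constant. Every event is on the 9th of the month.
Pattern: the 9th of each month.
Next: August 2030 → August 9, 2030.
Next: September 2030 → September 9, 2030.
October 2030: October 9, 2030.
Next: November 2030 → November 9, 2030.
Next: December 2030 → December 9, 2030.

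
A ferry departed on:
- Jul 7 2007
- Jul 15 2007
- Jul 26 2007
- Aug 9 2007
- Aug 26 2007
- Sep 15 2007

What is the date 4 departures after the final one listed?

The spacing grows by 3 each time: 8, 11, 14, 17, 20 days.
Next gap: 23 days. Sep 15 2007 + 23 days = Oct 8 2007.
Next gap: 26 days. Oct 8 2007 + 26 days = Nov 3 2007.
Next gap: 29 days. Nov 3 2007 + 29 days = Dec 2 2007.
Next gap: 32 days. Dec 2 2007 + 32 days = Jan 3 2008.

Jan 3 2008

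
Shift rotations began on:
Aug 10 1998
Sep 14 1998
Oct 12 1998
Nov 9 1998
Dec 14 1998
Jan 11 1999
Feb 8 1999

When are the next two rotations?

Mar 8 1999, Apr 12 1999

Gaps: 35, 28, 28, 35, 28, 28 days — a mix of 28 and 35. Every date is a Monday.
Each is the 2nd Monday of its month.
March 1999 — 2nd Monday is Mar 8 1999.
2nd Monday of April 1999: Apr 12 1999.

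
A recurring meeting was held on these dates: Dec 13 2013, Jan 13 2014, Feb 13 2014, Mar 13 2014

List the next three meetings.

The day-of-month is always 13 (31, 31, 28 days between events).
So this recurs on the 13th of each month.
April 2014: Apr 13 2014.
Next: May 2014 → May 13 2014.
June 2014: Jun 13 2014.

Apr 13 2014, May 13 2014, Jun 13 2014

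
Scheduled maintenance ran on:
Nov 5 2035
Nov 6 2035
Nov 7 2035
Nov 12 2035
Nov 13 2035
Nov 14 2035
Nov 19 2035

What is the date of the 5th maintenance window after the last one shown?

The gap pattern 1, 1, 5, 1, 1, 5 repeats every 3 events.
These are the Mondays, Tuesdays and Wednesdays of each week.
Next Tuesday: Nov 20 2035.
The following Wednesday is Nov 21 2035.
Next Monday: Nov 26 2035.
Next Tuesday: Nov 27 2035.
The following Wednesday is Nov 28 2035.

Nov 28 2035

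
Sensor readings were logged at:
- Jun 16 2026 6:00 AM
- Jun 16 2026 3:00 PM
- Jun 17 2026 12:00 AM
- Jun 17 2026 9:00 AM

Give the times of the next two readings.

The interval is a steady 9 hours (9, 9, 9).
Jun 17 2026 9:00 AM + 9 h = Jun 17 2026 6:00 PM.
Jun 17 2026 6:00 PM + 9 h = Jun 18 2026 3:00 AM.

Jun 17 2026 6:00 PM, Jun 18 2026 3:00 AM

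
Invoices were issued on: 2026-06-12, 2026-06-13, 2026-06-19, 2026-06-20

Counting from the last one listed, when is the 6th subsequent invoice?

2026-07-11

The gap pattern 1, 6, 1 repeats every 2 events.
These are the Fridays and Saturdays of each week.
The following Friday is 2026-06-26.
The following Saturday is 2026-06-27.
The following Friday is 2026-07-03.
Next Saturday: 2026-07-04.
Next Friday: 2026-07-10.
The following Saturday is 2026-07-11.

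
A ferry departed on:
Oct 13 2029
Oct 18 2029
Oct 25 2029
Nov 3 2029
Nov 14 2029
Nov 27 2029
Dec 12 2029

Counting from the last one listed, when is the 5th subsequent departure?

Mar 27 2030

Intervals are 5, 7, 9, 11, 13, 15 days — an arithmetic progression with common difference 2.
Next gap: 17 days. Dec 12 2029 + 17 days = Dec 29 2029.
Next gap: 19 days. Dec 29 2029 + 19 days = Jan 17 2030.
Next gap: 21 days. Jan 17 2030 + 21 days = Feb 7 2030.
Next gap: 23 days. Feb 7 2030 + 23 days = Mar 2 2030.
Next gap: 25 days. Mar 2 2030 + 25 days = Mar 27 2030.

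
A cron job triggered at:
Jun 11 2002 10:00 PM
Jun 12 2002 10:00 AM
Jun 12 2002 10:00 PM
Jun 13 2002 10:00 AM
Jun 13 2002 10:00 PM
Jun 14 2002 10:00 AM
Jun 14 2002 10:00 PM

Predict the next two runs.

Gaps: 12, 12, 12, 12, 12, 12 hours — each event is 12 hours after the previous one.
Jun 14 2002 10:00 PM + 12 h = Jun 15 2002 10:00 AM.
Jun 15 2002 10:00 AM + 12 h = Jun 15 2002 10:00 PM.

Jun 15 2002 10:00 AM, Jun 15 2002 10:00 PM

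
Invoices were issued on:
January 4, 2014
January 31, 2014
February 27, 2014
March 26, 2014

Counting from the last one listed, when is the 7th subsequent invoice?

October 1, 2014

Gaps between consecutive events: 27, 27, 27 days — a constant 27-day interval.
March 26, 2014 + 27 days = April 22, 2014.
April 22, 2014 + 27 days = May 19, 2014.
May 19, 2014 + 27 days = June 15, 2014.
June 15, 2014 + 27 days = July 12, 2014.
July 12, 2014 + 27 days = August 8, 2014.
August 8, 2014 + 27 days = September 4, 2014.
September 4, 2014 + 27 days = October 1, 2014.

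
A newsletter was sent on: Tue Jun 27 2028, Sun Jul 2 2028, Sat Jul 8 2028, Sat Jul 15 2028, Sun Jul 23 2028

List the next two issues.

Tue Aug 1 2028, Fri Aug 11 2028

Gaps: 5, 6, 7, 8 days — each gap is 1 larger than the previous one.
Next gap: 9 days. Sun Jul 23 2028 + 9 days = Tue Aug 1 2028.
Next gap: 10 days. Tue Aug 1 2028 + 10 days = Fri Aug 11 2028.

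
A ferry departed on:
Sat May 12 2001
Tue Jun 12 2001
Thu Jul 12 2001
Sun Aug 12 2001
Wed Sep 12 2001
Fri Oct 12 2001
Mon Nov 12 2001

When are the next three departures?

Wed Dec 12 2001, Sat Jan 12 2002, Tue Feb 12 2002

Gaps: 31, 30, 31, 31, 30, 31 days — not constant. Every event is on the 12th of the month.
Pattern: the 12th of each month.
Next: December 2001 → Wed Dec 12 2001.
January 2002: Sat Jan 12 2002.
February 2002: Tue Feb 12 2002.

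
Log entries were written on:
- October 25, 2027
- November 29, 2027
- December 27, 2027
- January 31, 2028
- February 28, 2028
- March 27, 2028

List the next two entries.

These are Mondays with 35, 28, 35, 28, 28-day gaps.
Each is the final Monday of its month — November 29, 2027 is past the 28th, so '4th Monday' doesn't fit.
Last Monday of April 2028: April 24, 2028.
May 2028 ends with Monday May 29, 2028.

April 24, 2028; May 29, 2028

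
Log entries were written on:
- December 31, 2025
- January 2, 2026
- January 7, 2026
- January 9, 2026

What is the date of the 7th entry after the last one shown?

February 4, 2026

Gaps: 2, 5, 2 days — not constant, but cyclic with period 2.
The events fall on every Wednesday and Friday.
The following Wednesday is January 14, 2026.
The following Friday is January 16, 2026.
Next Wednesday: January 21, 2026.
Next Friday: January 23, 2026.
The following Wednesday is January 28, 2026.
Next Friday: January 30, 2026.
Next Wednesday: February 4, 2026.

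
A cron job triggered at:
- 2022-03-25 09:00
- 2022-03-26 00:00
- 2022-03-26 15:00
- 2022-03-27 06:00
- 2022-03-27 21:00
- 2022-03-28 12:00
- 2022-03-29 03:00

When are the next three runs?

2022-03-29 18:00, 2022-03-30 09:00, 2022-03-31 00:00

The interval is a steady 15 hours (15, 15, 15, 15, 15, 15).
2022-03-29 03:00 + 15 h = 2022-03-29 18:00.
2022-03-29 18:00 + 15 h = 2022-03-30 09:00.
2022-03-30 09:00 + 15 h = 2022-03-31 00:00.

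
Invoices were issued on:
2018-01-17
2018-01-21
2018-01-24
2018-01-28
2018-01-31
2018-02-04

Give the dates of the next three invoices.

Gaps: 4, 3, 4, 3, 4 days — not constant, but cyclic with period 2.
The events fall on every Wednesday and Sunday.
The following Wednesday is 2018-02-07.
The following Sunday is 2018-02-11.
Next Wednesday: 2018-02-14.

2018-02-07, 2018-02-11, 2018-02-14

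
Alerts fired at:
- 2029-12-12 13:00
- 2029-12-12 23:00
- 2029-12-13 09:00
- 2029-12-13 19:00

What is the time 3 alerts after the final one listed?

2029-12-15 01:00

Spacing: 10, 10, 10 h — constant 10 h.
2029-12-13 19:00 + 10 h = 2029-12-14 05:00.
2029-12-14 05:00 + 10 h = 2029-12-14 15:00.
2029-12-14 15:00 + 10 h = 2029-12-15 01:00.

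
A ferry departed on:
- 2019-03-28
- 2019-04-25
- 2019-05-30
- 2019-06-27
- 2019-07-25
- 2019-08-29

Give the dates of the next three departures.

All Thursdays; the gaps (28, 35, 28, 28, 35) vary with month length.
This is the last Thursday of each month.
Last Thursday of September 2019: 2019-09-26.
October 2019 ends with Thursday 2019-10-31.
Last Thursday of November 2019: 2019-11-28.

2019-09-26, 2019-10-31, 2019-11-28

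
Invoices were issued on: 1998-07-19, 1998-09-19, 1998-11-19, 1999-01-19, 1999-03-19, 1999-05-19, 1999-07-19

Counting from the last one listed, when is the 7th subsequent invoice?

2000-09-19

Each date is the 19th; the gaps (62, 61, 61, 59, 61, 61) track the month lengths.
The rule is the 19th of every 2 months.
September 1999: 1999-09-19.
Next: November 1999 → 1999-11-19.
January 2000: 2000-01-19.
March 2000: 2000-03-19.
May 2000: 2000-05-19.
July 2000: 2000-07-19.
September 2000: 2000-09-19.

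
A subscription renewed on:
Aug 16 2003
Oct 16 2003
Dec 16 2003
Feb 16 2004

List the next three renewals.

Apr 16 2004, Jun 16 2004, Aug 16 2004

The day-of-month is always 16 (61, 61, 62 days between events).
So this recurs on the 16th of every 2 months.
April 2004: Apr 16 2004.
Next: June 2004 → Jun 16 2004.
Next: August 2004 → Aug 16 2004.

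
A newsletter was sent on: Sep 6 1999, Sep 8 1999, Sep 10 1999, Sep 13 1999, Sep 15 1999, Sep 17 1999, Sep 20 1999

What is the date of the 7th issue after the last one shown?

Oct 6 1999

Gaps: 2, 2, 3, 2, 2, 3 days — not constant, but cyclic with period 3.
The events fall on every Monday, Wednesday and Friday.
Next Wednesday: Sep 22 1999.
Next Friday: Sep 24 1999.
Next Monday: Sep 27 1999.
Next Wednesday: Sep 29 1999.
Next Friday: Oct 1 1999.
The following Monday is Oct 4 1999.
The following Wednesday is Oct 6 1999.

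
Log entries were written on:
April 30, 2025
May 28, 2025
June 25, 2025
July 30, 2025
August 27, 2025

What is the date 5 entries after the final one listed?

January 28, 2026

Every date is a Wednesday; gaps 28, 28, 35, 28 days.
Each is the last Wednesday of its month (at least one falls on the 29th or later, ruling out '4th Wednesday').
September 2025 ends with Wednesday September 24, 2025.
October 2025 ends with Wednesday October 29, 2025.
Last Wednesday of November 2025: November 26, 2025.
Last Wednesday of December 2025: December 31, 2025.
Last Wednesday of January 2026: January 28, 2026.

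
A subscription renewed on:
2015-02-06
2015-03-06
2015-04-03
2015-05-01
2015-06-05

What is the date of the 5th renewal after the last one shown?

2015-11-06

Gaps: 28, 28, 28, 35 days — a mix of 28 and 35. Every date is a Friday.
Each is the 1st Friday of its month.
1st Friday of July 2015: 2015-07-03.
1st Friday of August 2015: 2015-08-07.
September 2015 — 1st Friday is 2015-09-04.
1st Friday of October 2015: 2015-10-02.
November 2015 — 1st Friday is 2015-11-06.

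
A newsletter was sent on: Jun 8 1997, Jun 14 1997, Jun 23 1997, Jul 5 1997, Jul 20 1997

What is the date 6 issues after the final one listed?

Intervals are 6, 9, 12, 15 days — an arithmetic progression with common difference 3.
Next gap: 18 days. Jul 20 1997 + 18 days = Aug 7 1997.
Next gap: 21 days. Aug 7 1997 + 21 days = Aug 28 1997.
Next gap: 24 days. Aug 28 1997 + 24 days = Sep 21 1997.
Next gap: 27 days. Sep 21 1997 + 27 days = Oct 18 1997.
Next gap: 30 days. Oct 18 1997 + 30 days = Nov 17 1997.
Next gap: 33 days. Nov 17 1997 + 33 days = Dec 20 1997.

Dec 20 1997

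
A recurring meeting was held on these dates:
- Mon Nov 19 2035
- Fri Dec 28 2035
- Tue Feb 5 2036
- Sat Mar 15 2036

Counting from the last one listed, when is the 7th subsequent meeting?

Sat Dec 13 2036

Every event comes 39 days after the last (39, 39, 39).
Sat Mar 15 2036 + 39 days = Wed Apr 23 2036.
Wed Apr 23 2036 + 39 days = Sun Jun 1 2036.
Sun Jun 1 2036 + 39 days = Thu Jul 10 2036.
Thu Jul 10 2036 + 39 days = Mon Aug 18 2036.
Mon Aug 18 2036 + 39 days = Fri Sep 26 2036.
Fri Sep 26 2036 + 39 days = Tue Nov 4 2036.
Tue Nov 4 2036 + 39 days = Sat Dec 13 2036.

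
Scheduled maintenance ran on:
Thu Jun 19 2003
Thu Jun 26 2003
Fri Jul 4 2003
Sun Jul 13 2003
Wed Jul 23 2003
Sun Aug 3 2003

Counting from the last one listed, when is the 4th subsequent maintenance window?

Gaps: 7, 8, 9, 10, 11 days — each gap is 1 larger than the previous one.
Next gap: 12 days. Sun Aug 3 2003 + 12 days = Fri Aug 15 2003.
Next gap: 13 days. Fri Aug 15 2003 + 13 days = Thu Aug 28 2003.
Next gap: 14 days. Thu Aug 28 2003 + 14 days = Thu Sep 11 2003.
Next gap: 15 days. Thu Sep 11 2003 + 15 days = Fri Sep 26 2003.

Fri Sep 26 2003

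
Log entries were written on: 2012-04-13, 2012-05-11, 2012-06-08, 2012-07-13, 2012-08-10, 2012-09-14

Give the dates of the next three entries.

All dates are Fridays, 28, 28, 35, 28, 35 days apart.
Specifically, the 2nd Friday of each month.
2nd Friday of October 2012: 2012-10-12.
2nd Friday of November 2012: 2012-11-09.
December 2012 — 2nd Friday is 2012-12-14.

2012-10-12, 2012-11-09, 2012-12-14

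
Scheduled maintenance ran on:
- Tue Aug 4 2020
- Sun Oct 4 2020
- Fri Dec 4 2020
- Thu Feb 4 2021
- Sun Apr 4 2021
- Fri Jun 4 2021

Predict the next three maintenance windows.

Wed Aug 4 2021, Mon Oct 4 2021, Sat Dec 4 2021

Each date is the 4th; the gaps (61, 61, 62, 59, 61) track the month lengths.
The rule is the 4th of every 2 months.
August 2021: Wed Aug 4 2021.
October 2021: Mon Oct 4 2021.
December 2021: Sat Dec 4 2021.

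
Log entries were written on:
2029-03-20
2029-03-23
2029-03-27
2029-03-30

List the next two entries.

The gap pattern 3, 4, 3 repeats every 2 events.
These are the Tuesdays and Fridays of each week.
The following Tuesday is 2029-04-03.
The following Friday is 2029-04-06.

2029-04-03, 2029-04-06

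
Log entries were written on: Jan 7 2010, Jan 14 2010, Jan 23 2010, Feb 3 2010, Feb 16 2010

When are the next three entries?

Mar 3 2010, Mar 20 2010, Apr 8 2010

Intervals are 7, 9, 11, 13 days — an arithmetic progression with common difference 2.
Next gap: 15 days. Feb 16 2010 + 15 days = Mar 3 2010.
Next gap: 17 days. Mar 3 2010 + 17 days = Mar 20 2010.
Next gap: 19 days. Mar 20 2010 + 19 days = Apr 8 2010.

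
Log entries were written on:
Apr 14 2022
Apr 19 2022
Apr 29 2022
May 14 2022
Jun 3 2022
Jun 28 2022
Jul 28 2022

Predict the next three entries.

Gaps: 5, 10, 15, 20, 25, 30 days — each gap is 5 larger than the previous one.
Next gap: 35 days. Jul 28 2022 + 35 days = Sep 1 2022.
Next gap: 40 days. Sep 1 2022 + 40 days = Oct 11 2022.
Next gap: 45 days. Oct 11 2022 + 45 days = Nov 25 2022.

Sep 1 2022, Oct 11 2022, Nov 25 2022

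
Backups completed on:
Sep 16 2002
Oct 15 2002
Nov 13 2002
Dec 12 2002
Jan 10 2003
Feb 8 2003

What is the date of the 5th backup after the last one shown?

Gaps between consecutive events: 29, 29, 29, 29, 29 days — a constant 29-day interval.
Feb 8 2003 + 29 days = Mar 9 2003.
Mar 9 2003 + 29 days = Apr 7 2003.
Apr 7 2003 + 29 days = May 6 2003.
May 6 2003 + 29 days = Jun 4 2003.
Jun 4 2003 + 29 days = Jul 3 2003.

Jul 3 2003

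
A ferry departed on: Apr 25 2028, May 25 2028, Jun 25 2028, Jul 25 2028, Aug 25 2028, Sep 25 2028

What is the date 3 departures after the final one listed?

Dec 25 2028

Gaps: 30, 31, 30, 31, 31 days — not constant. Every event is on the 25th of the month.
Pattern: the 25th of each month.
October 2028: Oct 25 2028.
November 2028: Nov 25 2028.
December 2028: Dec 25 2028.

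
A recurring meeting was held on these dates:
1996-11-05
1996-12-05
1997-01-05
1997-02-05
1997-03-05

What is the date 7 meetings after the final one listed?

The day-of-month is always 5 (30, 31, 31, 28 days between events).
So this recurs on the 5th of each month.
April 1997: 1997-04-05.
Next: May 1997 → 1997-05-05.
June 1997: 1997-06-05.
July 1997: 1997-07-05.
Next: August 1997 → 1997-08-05.
September 1997: 1997-09-05.
Next: October 1997 → 1997-10-05.

1997-10-05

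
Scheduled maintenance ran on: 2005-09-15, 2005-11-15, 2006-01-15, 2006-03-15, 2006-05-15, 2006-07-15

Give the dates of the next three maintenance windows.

2006-09-15, 2006-11-15, 2007-01-15

The day-of-month is always 15 (61, 61, 59, 61, 61 days between events).
So this recurs on the 15th of every 2 months.
Next: September 2006 → 2006-09-15.
November 2006: 2006-11-15.
January 2007: 2007-01-15.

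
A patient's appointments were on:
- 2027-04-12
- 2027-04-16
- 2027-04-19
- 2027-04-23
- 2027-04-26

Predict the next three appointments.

2027-04-30, 2027-05-03, 2027-05-07

Every event lands on a Monday or Friday (gaps cycle 4, 3, 4, 3).
So the schedule is: every Monday and Friday.
Next Friday: 2027-04-30.
The following Monday is 2027-05-03.
The following Friday is 2027-05-07.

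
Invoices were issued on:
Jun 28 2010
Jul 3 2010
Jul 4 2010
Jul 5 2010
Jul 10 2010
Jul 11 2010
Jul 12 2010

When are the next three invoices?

Jul 17 2010, Jul 18 2010, Jul 19 2010

Gaps: 5, 1, 1, 5, 1, 1 days — not constant, but cyclic with period 3.
The events fall on every Monday, Saturday and Sunday.
The following Saturday is Jul 17 2010.
The following Sunday is Jul 18 2010.
The following Monday is Jul 19 2010.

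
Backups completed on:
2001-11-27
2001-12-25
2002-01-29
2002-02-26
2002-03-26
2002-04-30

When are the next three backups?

All Tuesdays; the gaps (28, 35, 28, 28, 35) vary with month length.
This is the last Tuesday of each month.
May 2002 ends with Tuesday 2002-05-28.
June 2002 ends with Tuesday 2002-06-25.
July 2002 ends with Tuesday 2002-07-30.

2002-05-28, 2002-06-25, 2002-07-30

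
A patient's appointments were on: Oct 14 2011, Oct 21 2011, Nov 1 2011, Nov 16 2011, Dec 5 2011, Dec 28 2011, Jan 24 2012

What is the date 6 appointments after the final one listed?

Gaps: 7, 11, 15, 19, 23, 27 days — each gap is 4 larger than the previous one.
Next gap: 31 days. Jan 24 2012 + 31 days = Feb 24 2012.
Next gap: 35 days. Feb 24 2012 + 35 days = Mar 30 2012.
Next gap: 39 days. Mar 30 2012 + 39 days = May 8 2012.
Next gap: 43 days. May 8 2012 + 43 days = Jun 20 2012.
Next gap: 47 days. Jun 20 2012 + 47 days = Aug 6 2012.
Next gap: 51 days. Aug 6 2012 + 51 days = Sep 26 2012.

Sep 26 2012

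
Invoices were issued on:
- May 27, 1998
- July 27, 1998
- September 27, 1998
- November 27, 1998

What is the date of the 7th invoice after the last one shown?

Gaps: 61, 62, 61 days — not constant. Every event is on the 27th of the month.
Pattern: the 27th of every 2 months.
January 1999: January 27, 1999.
Next: March 1999 → March 27, 1999.
Next: May 1999 → May 27, 1999.
July 1999: July 27, 1999.
Next: September 1999 → September 27, 1999.
November 1999: November 27, 1999.
January 2000: January 27, 2000.

January 27, 2000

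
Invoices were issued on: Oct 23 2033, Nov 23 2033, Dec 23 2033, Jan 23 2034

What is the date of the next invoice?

Each date is the 23rd; the gaps (31, 30, 31) track the month lengths.
The rule is the 23rd of each month.
Next: February 2034 → Feb 23 2034.

Feb 23 2034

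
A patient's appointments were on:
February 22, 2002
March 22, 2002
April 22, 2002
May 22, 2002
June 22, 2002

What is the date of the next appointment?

July 22, 2002

Gaps: 28, 31, 30, 31 days — not constant. Every event is on the 22nd of the month.
Pattern: the 22nd of each month.
Next: July 2002 → July 22, 2002.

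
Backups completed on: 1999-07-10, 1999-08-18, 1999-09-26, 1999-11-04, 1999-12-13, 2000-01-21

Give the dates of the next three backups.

Every event comes 39 days after the last (39, 39, 39, 39, 39).
2000-01-21 + 39 days = 2000-02-29.
2000-02-29 + 39 days = 2000-04-08.
2000-04-08 + 39 days = 2000-05-17.

2000-02-29, 2000-04-08, 2000-05-17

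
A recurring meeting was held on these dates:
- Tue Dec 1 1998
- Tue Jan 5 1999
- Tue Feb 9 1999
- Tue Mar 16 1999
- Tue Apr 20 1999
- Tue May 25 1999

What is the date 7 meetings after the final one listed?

Tue Jan 25 2000

The spacing is 35, 35, 35, 35, 35 days — always 35 days.
Tue May 25 1999 + 35 days = Tue Jun 29 1999.
Tue Jun 29 1999 + 35 days = Tue Aug 3 1999.
Tue Aug 3 1999 + 35 days = Tue Sep 7 1999.
Tue Sep 7 1999 + 35 days = Tue Oct 12 1999.
Tue Oct 12 1999 + 35 days = Tue Nov 16 1999.
Tue Nov 16 1999 + 35 days = Tue Dec 21 1999.
Tue Dec 21 1999 + 35 days = Tue Jan 25 2000.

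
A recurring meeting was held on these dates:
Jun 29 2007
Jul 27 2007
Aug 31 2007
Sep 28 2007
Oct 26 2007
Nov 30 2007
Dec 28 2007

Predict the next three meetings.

Jan 25 2008, Feb 29 2008, Mar 28 2008

Every date is a Friday; gaps 28, 35, 28, 28, 35, 28 days.
Each is the last Friday of its month (at least one falls on the 29th or later, ruling out '4th Friday').
January 2008 ends with Friday Jan 25 2008.
Last Friday of February 2008: Feb 29 2008.
March 2008 ends with Friday Mar 28 2008.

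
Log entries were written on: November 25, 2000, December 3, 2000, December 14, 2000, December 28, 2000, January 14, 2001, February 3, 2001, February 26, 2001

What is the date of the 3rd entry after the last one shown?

May 24, 2001

The spacing grows by 3 each time: 8, 11, 14, 17, 20, 23 days.
Next gap: 26 days. February 26, 2001 + 26 days = March 24, 2001.
Next gap: 29 days. March 24, 2001 + 29 days = April 22, 2001.
Next gap: 32 days. April 22, 2001 + 32 days = May 24, 2001.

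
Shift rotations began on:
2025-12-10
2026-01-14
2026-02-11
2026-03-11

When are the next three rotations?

All dates are Wednesdays, 35, 28, 28 days apart.
Specifically, the 2nd Wednesday of each month.
2nd Wednesday of April 2026: 2026-04-08.
May 2026 — 2nd Wednesday is 2026-05-13.
June 2026 — 2nd Wednesday is 2026-06-10.

2026-04-08, 2026-05-13, 2026-06-10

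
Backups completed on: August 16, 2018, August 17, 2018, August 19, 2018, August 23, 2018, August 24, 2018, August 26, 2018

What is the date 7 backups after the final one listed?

Gaps: 1, 2, 4, 1, 2 days — not constant, but cyclic with period 3.
The events fall on every Thursday, Friday and Sunday.
The following Thursday is August 30, 2018.
The following Friday is August 31, 2018.
Next Sunday: September 2, 2018.
The following Thursday is September 6, 2018.
The following Friday is September 7, 2018.
Next Sunday: September 9, 2018.
Next Thursday: September 13, 2018.

September 13, 2018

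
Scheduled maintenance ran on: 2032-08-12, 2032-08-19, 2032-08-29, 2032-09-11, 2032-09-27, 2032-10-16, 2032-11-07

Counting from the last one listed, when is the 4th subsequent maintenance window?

2033-03-05

Gaps: 7, 10, 13, 16, 19, 22 days — each gap is 3 larger than the previous one.
Next gap: 25 days. 2032-11-07 + 25 days = 2032-12-02.
Next gap: 28 days. 2032-12-02 + 28 days = 2032-12-30.
Next gap: 31 days. 2032-12-30 + 31 days = 2033-01-30.
Next gap: 34 days. 2033-01-30 + 34 days = 2033-03-05.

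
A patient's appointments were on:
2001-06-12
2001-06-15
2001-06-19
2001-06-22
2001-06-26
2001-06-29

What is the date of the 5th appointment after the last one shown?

2001-07-17

Gaps: 3, 4, 3, 4, 3 days — not constant, but cyclic with period 2.
The events fall on every Tuesday and Friday.
The following Tuesday is 2001-07-03.
The following Friday is 2001-07-06.
The following Tuesday is 2001-07-10.
Next Friday: 2001-07-13.
The following Tuesday is 2001-07-17.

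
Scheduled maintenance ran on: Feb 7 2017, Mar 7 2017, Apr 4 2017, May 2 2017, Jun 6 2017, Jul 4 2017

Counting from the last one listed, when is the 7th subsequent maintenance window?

Gaps: 28, 28, 28, 35, 28 days — a mix of 28 and 35. Every date is a Tuesday.
Each is the 1st Tuesday of its month.
1st Tuesday of August 2017: Aug 1 2017.
1st Tuesday of September 2017: Sep 5 2017.
October 2017 — 1st Tuesday is Oct 3 2017.
1st Tuesday of November 2017: Nov 7 2017.
December 2017 — 1st Tuesday is Dec 5 2017.
1st Tuesday of January 2018: Jan 2 2018.
1st Tuesday of February 2018: Feb 6 2018.

Feb 6 2018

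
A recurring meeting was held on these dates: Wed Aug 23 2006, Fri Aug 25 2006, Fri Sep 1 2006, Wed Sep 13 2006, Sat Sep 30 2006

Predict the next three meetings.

Sun Oct 22 2006, Sat Nov 18 2006, Wed Dec 20 2006

Gaps: 2, 7, 12, 17 days — each gap is 5 larger than the previous one.
Next gap: 22 days. Sat Sep 30 2006 + 22 days = Sun Oct 22 2006.
Next gap: 27 days. Sun Oct 22 2006 + 27 days = Sat Nov 18 2006.
Next gap: 32 days. Sat Nov 18 2006 + 32 days = Wed Dec 20 2006.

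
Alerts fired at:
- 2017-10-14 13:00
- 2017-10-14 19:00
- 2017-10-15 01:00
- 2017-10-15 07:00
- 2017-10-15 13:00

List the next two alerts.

2017-10-15 19:00, 2017-10-16 01:00

Spacing: 6, 6, 6, 6 h — constant 6 h.
2017-10-15 13:00 + 6 h = 2017-10-15 19:00.
2017-10-15 19:00 + 6 h = 2017-10-16 01:00.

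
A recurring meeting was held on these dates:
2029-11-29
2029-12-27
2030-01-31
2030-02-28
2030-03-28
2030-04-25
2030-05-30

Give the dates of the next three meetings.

2030-06-27, 2030-07-25, 2030-08-29

All Thursdays; the gaps (28, 35, 28, 28, 28, 35) vary with month length.
This is the last Thursday of each month.
Last Thursday of June 2030: 2030-06-27.
Last Thursday of July 2030: 2030-07-25.
August 2030 ends with Thursday 2030-08-29.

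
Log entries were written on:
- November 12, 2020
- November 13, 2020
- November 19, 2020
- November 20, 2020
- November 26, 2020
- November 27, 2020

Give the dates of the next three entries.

December 3, 2020; December 4, 2020; December 10, 2020

The gap pattern 1, 6, 1, 6, 1 repeats every 2 events.
These are the Thursdays and Fridays of each week.
The following Thursday is December 3, 2020.
Next Friday: December 4, 2020.
Next Thursday: December 10, 2020.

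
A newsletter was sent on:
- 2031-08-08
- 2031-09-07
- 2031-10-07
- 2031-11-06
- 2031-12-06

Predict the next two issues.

2032-01-05, 2032-02-04

Gaps between consecutive events: 30, 30, 30, 30 days — a constant 30-day interval.
2031-12-06 + 30 days = 2032-01-05.
2032-01-05 + 30 days = 2032-02-04.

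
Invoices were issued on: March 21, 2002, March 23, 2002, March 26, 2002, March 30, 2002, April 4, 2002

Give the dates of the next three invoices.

Intervals are 2, 3, 4, 5 days — an arithmetic progression with common difference 1.
Next gap: 6 days. April 4, 2002 + 6 days = April 10, 2002.
Next gap: 7 days. April 10, 2002 + 7 days = April 17, 2002.
Next gap: 8 days. April 17, 2002 + 8 days = April 25, 2002.

April 10, 2002; April 17, 2002; April 25, 2002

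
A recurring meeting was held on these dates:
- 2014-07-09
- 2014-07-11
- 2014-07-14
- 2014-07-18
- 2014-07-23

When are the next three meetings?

Intervals are 2, 3, 4, 5 days — an arithmetic progression with common difference 1.
Next gap: 6 days. 2014-07-23 + 6 days = 2014-07-29.
Next gap: 7 days. 2014-07-29 + 7 days = 2014-08-05.
Next gap: 8 days. 2014-08-05 + 8 days = 2014-08-13.

2014-07-29, 2014-08-05, 2014-08-13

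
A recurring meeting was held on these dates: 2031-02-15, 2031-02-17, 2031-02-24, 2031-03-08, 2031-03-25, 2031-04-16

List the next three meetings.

2031-05-13, 2031-06-14, 2031-07-21

The spacing grows by 5 each time: 2, 7, 12, 17, 22 days.
Next gap: 27 days. 2031-04-16 + 27 days = 2031-05-13.
Next gap: 32 days. 2031-05-13 + 32 days = 2031-06-14.
Next gap: 37 days. 2031-06-14 + 37 days = 2031-07-21.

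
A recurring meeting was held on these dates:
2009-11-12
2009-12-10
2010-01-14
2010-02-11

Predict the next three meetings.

All dates are Thursdays, 28, 35, 28 days apart.
Specifically, the 2nd Thursday of each month.
March 2010 — 2nd Thursday is 2010-03-11.
2nd Thursday of April 2010: 2010-04-08.
May 2010 — 2nd Thursday is 2010-05-13.

2010-03-11, 2010-04-08, 2010-05-13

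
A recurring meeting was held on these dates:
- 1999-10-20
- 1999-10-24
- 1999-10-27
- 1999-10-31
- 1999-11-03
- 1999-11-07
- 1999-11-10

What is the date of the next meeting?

1999-11-14

Gaps: 4, 3, 4, 3, 4, 3 days — not constant, but cyclic with period 2.
The events fall on every Wednesday and Sunday.
Next Sunday: 1999-11-14.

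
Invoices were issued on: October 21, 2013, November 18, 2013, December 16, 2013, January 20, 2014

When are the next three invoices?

All dates are Mondays, 28, 28, 35 days apart.
Specifically, the 3rd Monday of each month.
3rd Monday of February 2014: February 17, 2014.
3rd Monday of March 2014: March 17, 2014.
3rd Monday of April 2014: April 21, 2014.

February 17, 2014; March 17, 2014; April 21, 2014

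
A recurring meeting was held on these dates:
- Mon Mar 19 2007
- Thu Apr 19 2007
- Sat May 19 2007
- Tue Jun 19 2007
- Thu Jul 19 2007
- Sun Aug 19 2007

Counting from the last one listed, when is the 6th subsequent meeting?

Gaps: 31, 30, 31, 30, 31 days — not constant. Every event is on the 19th of the month.
Pattern: the 19th of each month.
Next: September 2007 → Wed Sep 19 2007.
Next: October 2007 → Fri Oct 19 2007.
Next: November 2007 → Mon Nov 19 2007.
December 2007: Wed Dec 19 2007.
January 2008: Sat Jan 19 2008.
Next: February 2008 → Tue Feb 19 2008.

Tue Feb 19 2008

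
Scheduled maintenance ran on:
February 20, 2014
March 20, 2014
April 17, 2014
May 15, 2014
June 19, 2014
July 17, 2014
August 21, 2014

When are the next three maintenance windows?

These are Thursdays at 28- or 35-day spacing (28, 28, 28, 35, 28, 35).
The pattern: 3rd Thursday of the month.
September 2014 — 3rd Thursday is September 18, 2014.
October 2014 — 3rd Thursday is October 16, 2014.
3rd Thursday of November 2014: November 20, 2014.

September 18, 2014; October 16, 2014; November 20, 2014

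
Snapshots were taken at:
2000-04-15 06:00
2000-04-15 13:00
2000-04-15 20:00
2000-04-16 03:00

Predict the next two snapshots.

2000-04-16 10:00, 2000-04-16 17:00

The interval is a steady 7 hours (7, 7, 7).
2000-04-16 03:00 + 7 h = 2000-04-16 10:00.
2000-04-16 10:00 + 7 h = 2000-04-16 17:00.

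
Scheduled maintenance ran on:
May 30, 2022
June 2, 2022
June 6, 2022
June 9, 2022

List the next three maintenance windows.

Gaps: 3, 4, 3 days — not constant, but cyclic with period 2.
The events fall on every Monday and Thursday.
The following Monday is June 13, 2022.
The following Thursday is June 16, 2022.
The following Monday is June 20, 2022.

June 13, 2022; June 16, 2022; June 20, 2022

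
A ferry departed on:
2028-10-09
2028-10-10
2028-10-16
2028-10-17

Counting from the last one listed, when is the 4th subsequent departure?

Every event lands on a Monday or Tuesday (gaps cycle 1, 6, 1).
So the schedule is: every Monday and Tuesday.
Next Monday: 2028-10-23.
Next Tuesday: 2028-10-24.
Next Monday: 2028-10-30.
The following Tuesday is 2028-10-31.

2028-10-31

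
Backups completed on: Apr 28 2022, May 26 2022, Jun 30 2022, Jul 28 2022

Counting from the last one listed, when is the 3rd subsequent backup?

Oct 27 2022

All Thursdays; the gaps (28, 35, 28) vary with month length.
This is the last Thursday of each month.
August 2022 ends with Thursday Aug 25 2022.
Last Thursday of September 2022: Sep 29 2022.
October 2022 ends with Thursday Oct 27 2022.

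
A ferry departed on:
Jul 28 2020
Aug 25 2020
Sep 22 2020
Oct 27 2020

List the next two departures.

Nov 24 2020, Dec 22 2020

Gaps: 28, 28, 35 days — a mix of 28 and 35. Every date is a Tuesday.
Each is the 4th Tuesday of its month.
November 2020 — 4th Tuesday is Nov 24 2020.
December 2020 — 4th Tuesday is Dec 22 2020.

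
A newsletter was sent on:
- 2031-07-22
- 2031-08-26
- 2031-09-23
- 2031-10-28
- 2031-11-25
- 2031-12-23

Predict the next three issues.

These are Tuesdays at 28- or 35-day spacing (35, 28, 35, 28, 28).
The pattern: 4th Tuesday of the month.
January 2032 — 4th Tuesday is 2032-01-27.
February 2032 — 4th Tuesday is 2032-02-24.
March 2032 — 4th Tuesday is 2032-03-23.

2032-01-27, 2032-02-24, 2032-03-23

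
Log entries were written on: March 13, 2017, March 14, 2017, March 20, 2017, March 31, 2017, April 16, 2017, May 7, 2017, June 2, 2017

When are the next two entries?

Intervals are 1, 6, 11, 16, 21, 26 days — an arithmetic progression with common difference 5.
Next gap: 31 days. June 2, 2017 + 31 days = July 3, 2017.
Next gap: 36 days. July 3, 2017 + 36 days = August 8, 2017.

July 3, 2017; August 8, 2017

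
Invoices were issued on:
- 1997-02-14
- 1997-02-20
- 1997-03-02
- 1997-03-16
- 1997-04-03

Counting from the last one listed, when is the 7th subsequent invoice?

Gaps: 6, 10, 14, 18 days — each gap is 4 larger than the previous one.
Next gap: 22 days. 1997-04-03 + 22 days = 1997-04-25.
Next gap: 26 days. 1997-04-25 + 26 days = 1997-05-21.
Next gap: 30 days. 1997-05-21 + 30 days = 1997-06-20.
Next gap: 34 days. 1997-06-20 + 34 days = 1997-07-24.
Next gap: 38 days. 1997-07-24 + 38 days = 1997-08-31.
Next gap: 42 days. 1997-08-31 + 42 days = 1997-10-12.
Next gap: 46 days. 1997-10-12 + 46 days = 1997-11-27.

1997-11-27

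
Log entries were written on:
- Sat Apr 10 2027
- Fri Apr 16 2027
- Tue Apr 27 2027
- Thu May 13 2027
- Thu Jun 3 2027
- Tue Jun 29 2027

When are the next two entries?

Intervals are 6, 11, 16, 21, 26 days — an arithmetic progression with common difference 5.
Next gap: 31 days. Tue Jun 29 2027 + 31 days = Fri Jul 30 2027.
Next gap: 36 days. Fri Jul 30 2027 + 36 days = Sat Sep 4 2027.

Fri Jul 30 2027, Sat Sep 4 2027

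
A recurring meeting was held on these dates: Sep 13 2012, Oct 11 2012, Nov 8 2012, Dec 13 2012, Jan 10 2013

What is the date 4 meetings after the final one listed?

May 9 2013

These are Thursdays at 28- or 35-day spacing (28, 28, 35, 28).
The pattern: 2nd Thursday of the month.
February 2013 — 2nd Thursday is Feb 14 2013.
March 2013 — 2nd Thursday is Mar 14 2013.
April 2013 — 2nd Thursday is Apr 11 2013.
2nd Thursday of May 2013: May 9 2013.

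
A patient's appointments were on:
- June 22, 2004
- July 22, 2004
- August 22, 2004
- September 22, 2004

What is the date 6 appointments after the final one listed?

March 22, 2005

The day-of-month is always 22 (30, 31, 31 days between events).
So this recurs on the 22nd of each month.
October 2004: October 22, 2004.
Next: November 2004 → November 22, 2004.
December 2004: December 22, 2004.
January 2005: January 22, 2005.
February 2005: February 22, 2005.
Next: March 2005 → March 22, 2005.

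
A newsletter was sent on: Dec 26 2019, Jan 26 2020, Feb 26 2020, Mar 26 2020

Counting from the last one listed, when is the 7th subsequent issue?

Each date is the 26th; the gaps (31, 31, 29) track the month lengths.
The rule is the 26th of each month.
April 2020: Apr 26 2020.
May 2020: May 26 2020.
Next: June 2020 → Jun 26 2020.
July 2020: Jul 26 2020.
Next: August 2020 → Aug 26 2020.
Next: September 2020 → Sep 26 2020.
October 2020: Oct 26 2020.

Oct 26 2020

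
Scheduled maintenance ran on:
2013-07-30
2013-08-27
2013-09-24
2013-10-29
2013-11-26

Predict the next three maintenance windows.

2013-12-31, 2014-01-28, 2014-02-25

Every date is a Tuesday; gaps 28, 28, 35, 28 days.
Each is the last Tuesday of its month (at least one falls on the 29th or later, ruling out '4th Tuesday').
Last Tuesday of December 2013: 2013-12-31.
January 2014 ends with Tuesday 2014-01-28.
Last Tuesday of February 2014: 2014-02-25.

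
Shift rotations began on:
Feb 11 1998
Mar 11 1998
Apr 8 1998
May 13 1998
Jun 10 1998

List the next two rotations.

Gaps: 28, 28, 35, 28 days — a mix of 28 and 35. Every date is a Wednesday.
Each is the 2nd Wednesday of its month.
2nd Wednesday of July 1998: Jul 8 1998.
August 1998 — 2nd Wednesday is Aug 12 1998.

Jul 8 1998, Aug 12 1998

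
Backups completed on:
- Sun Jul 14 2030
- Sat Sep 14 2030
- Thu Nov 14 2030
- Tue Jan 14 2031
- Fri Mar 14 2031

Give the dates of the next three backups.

Gaps: 62, 61, 61, 59 days — not constant. Every event is on the 14th of the month.
Pattern: the 14th of every 2 months.
Next: May 2031 → Wed May 14 2031.
Next: July 2031 → Mon Jul 14 2031.
September 2031: Sun Sep 14 2031.

Wed May 14 2031, Mon Jul 14 2031, Sun Sep 14 2031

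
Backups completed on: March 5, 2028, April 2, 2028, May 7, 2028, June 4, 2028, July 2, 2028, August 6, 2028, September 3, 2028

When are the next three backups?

October 1, 2028; November 5, 2028; December 3, 2028

All dates are Sundays, 28, 35, 28, 28, 35, 28 days apart.
Specifically, the 1st Sunday of each month.
October 2028 — 1st Sunday is October 1, 2028.
November 2028 — 1st Sunday is November 5, 2028.
1st Sunday of December 2028: December 3, 2028.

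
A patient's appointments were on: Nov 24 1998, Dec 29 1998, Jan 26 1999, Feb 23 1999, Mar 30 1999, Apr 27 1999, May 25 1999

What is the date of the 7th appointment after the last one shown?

Dec 28 1999

Every date is a Tuesday; gaps 35, 28, 28, 35, 28, 28 days.
Each is the last Tuesday of its month (at least one falls on the 29th or later, ruling out '4th Tuesday').
Last Tuesday of June 1999: Jun 29 1999.
July 1999 ends with Tuesday Jul 27 1999.
August 1999 ends with Tuesday Aug 31 1999.
Last Tuesday of September 1999: Sep 28 1999.
October 1999 ends with Tuesday Oct 26 1999.
Last Tuesday of November 1999: Nov 30 1999.
December 1999 ends with Tuesday Dec 28 1999.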